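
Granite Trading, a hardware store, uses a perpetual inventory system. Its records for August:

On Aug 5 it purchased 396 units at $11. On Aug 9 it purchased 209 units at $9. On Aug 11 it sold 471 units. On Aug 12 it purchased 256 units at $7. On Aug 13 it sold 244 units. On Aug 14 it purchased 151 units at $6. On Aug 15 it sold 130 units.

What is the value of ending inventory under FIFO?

Ending inventory = $1,018

Aug 11, 471 sold [FIFO — oldest first]: 396 @ $11 + 75 @ $9 = $5,031
Aug 13, 244 sold [FIFO — oldest first]: 134 @ $9 + 110 @ $7 = $1,976
Aug 15, 130 sold [FIFO — oldest first]: 130 @ $7 = $910
Total COGS = $5,031 + $1,976 + $910 = $7,917
Ending inventory: 16 @ $7 + 151 @ $6 = $1,018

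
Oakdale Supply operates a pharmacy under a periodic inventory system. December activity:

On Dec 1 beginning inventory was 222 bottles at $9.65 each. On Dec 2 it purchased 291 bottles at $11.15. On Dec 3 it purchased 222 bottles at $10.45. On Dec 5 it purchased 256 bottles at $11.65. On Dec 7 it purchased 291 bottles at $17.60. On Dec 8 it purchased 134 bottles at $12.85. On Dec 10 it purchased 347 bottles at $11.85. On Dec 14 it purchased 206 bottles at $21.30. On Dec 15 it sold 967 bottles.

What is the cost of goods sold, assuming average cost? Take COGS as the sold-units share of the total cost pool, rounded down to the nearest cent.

Dec 15, sell 967: 967/1969 × $26,032.50 → $12,784.87
Ending inventory (cost pool remaining) = $13,247.63
Check: goods available $26,032.50 = COGS $12,784.87 + ending $13,247.63

COGS = $12,784.87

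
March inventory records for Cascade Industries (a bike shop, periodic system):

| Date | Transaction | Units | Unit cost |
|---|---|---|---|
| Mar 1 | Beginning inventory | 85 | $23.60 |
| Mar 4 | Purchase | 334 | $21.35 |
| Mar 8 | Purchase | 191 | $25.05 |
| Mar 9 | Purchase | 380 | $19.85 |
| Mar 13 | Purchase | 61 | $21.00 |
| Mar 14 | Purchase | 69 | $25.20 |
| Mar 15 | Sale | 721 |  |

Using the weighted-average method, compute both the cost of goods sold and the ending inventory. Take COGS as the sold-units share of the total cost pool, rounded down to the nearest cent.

Mar 15, sell 721: 721/1120 × $24,484.25 → $15,761.73
Ending inventory (cost pool remaining) = $8,722.52

COGS = $15,761.73; ending inventory = $8,722.52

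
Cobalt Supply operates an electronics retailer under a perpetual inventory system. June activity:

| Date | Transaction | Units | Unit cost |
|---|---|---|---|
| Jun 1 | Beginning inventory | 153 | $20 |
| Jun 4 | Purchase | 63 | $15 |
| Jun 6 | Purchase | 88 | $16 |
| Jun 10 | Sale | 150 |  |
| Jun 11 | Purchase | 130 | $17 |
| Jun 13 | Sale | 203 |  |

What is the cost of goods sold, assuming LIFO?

Jun 10, 150 sold [LIFO — newest first]: 88 @ $16 + 62 @ $15 = $2,338
Jun 13, 203 sold [LIFO — newest first]: 130 @ $17 + 1 @ $15 + 72 @ $20 = $3,665
Total COGS = $2,338 + $3,665 = $6,003
Ending inventory: 81 @ $20 = $1,620

COGS = $6,003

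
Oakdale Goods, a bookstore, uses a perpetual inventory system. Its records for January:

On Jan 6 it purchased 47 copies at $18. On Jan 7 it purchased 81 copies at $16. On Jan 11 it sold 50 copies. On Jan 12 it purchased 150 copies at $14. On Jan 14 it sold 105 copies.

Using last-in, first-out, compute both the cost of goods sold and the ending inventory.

Jan 11, 50 sold [LIFO — newest first]: 50 @ $16 = $800
Jan 14, 105 sold [LIFO — newest first]: 105 @ $14 = $1,470
Total COGS = $800 + $1,470 = $2,270
Ending inventory: 47 @ $18 + 31 @ $16 + 45 @ $14 = $1,972
Check: goods available $4,242 = COGS $2,270 + ending $1,972

COGS = $2,270; ending inventory = $1,972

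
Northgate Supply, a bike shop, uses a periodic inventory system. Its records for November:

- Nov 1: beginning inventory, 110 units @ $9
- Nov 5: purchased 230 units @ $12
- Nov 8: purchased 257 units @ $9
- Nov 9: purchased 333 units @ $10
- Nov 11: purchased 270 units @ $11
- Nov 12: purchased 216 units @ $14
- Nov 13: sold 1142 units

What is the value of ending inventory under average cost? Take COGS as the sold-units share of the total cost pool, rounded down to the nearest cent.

Nov 13, sell 1142: 1142/1416 × $15,387.00 → $12,409.57
Ending inventory (cost pool remaining) = $2,977.43

Ending inventory = $2,977.43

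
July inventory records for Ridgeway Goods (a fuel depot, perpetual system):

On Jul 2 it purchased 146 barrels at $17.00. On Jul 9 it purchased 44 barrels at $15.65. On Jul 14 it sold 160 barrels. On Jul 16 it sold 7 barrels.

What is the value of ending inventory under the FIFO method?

Ending inventory = $359.95

Jul 14, 160 sold [FIFO — oldest first]: 146 @ $17.00 + 14 @ $15.65 = $2,701.10
Jul 16, 7 sold [FIFO — oldest first]: 7 @ $15.65 = $109.55
Total COGS = $2,701.10 + $109.55 = $2,810.65
Ending inventory: 23 @ $15.65 = $359.95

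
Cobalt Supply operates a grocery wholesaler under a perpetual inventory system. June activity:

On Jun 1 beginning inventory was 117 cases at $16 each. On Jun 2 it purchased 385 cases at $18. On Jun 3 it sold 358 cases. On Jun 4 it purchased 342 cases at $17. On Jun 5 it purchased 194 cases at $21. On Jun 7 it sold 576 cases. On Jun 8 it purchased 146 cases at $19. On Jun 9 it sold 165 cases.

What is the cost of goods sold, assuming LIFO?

COGS = $20,104

Jun 3, 358 sold [LIFO — newest first]: 358 @ $18 = $6,444
Jun 7, 576 sold [LIFO — newest first]: 194 @ $21 + 342 @ $17 + 27 @ $18 + 13 @ $16 = $10,582
Jun 9, 165 sold [LIFO — newest first]: 146 @ $19 + 19 @ $16 = $3,078
Total COGS = $6,444 + $10,582 + $3,078 = $20,104
Ending inventory: 85 @ $16 = $1,360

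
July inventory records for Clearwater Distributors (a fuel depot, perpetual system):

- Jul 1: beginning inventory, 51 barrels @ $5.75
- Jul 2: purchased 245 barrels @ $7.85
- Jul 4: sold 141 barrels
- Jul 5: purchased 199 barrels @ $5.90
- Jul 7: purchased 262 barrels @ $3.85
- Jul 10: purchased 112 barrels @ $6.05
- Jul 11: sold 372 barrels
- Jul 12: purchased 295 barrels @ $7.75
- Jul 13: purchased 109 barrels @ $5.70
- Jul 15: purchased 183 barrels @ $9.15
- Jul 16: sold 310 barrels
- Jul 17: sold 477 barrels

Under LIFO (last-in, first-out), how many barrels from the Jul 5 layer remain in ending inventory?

Jul 4, 141 sold [LIFO — newest first]: 141 @ $7.85 = $1,106.85
Jul 11, 372 sold [LIFO — newest first]: 112 @ $6.05 + 260 @ $3.85 = $1,678.60
Jul 16, 310 sold [LIFO — newest first]: 183 @ $9.15 + 109 @ $5.70 + 18 @ $7.75 = $2,435.25
Jul 17, 477 sold [LIFO — newest first]: 277 @ $7.75 + 2 @ $3.85 + 198 @ $5.90 = $3,322.65
Total COGS = $1,106.85 + $1,678.60 + $2,435.25 + $3,322.65 = $8,543.35
Ending inventory: 51 @ $5.75 + 104 @ $7.85 + 1 @ $5.90 = $1,115.55

1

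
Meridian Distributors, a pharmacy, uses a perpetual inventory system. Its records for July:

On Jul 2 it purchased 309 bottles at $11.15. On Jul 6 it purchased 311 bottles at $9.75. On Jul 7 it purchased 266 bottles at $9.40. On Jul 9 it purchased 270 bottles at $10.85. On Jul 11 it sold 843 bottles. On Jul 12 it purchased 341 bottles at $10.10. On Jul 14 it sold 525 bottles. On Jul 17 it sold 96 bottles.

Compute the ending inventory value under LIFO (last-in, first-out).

Jul 11, 843 sold [LIFO — newest first]: 270 @ $10.85 + 266 @ $9.40 + 307 @ $9.75 = $8,423.15
Jul 14, 525 sold [LIFO — newest first]: 341 @ $10.10 + 4 @ $9.75 + 180 @ $11.15 = $5,490.10
Jul 17, 96 sold [LIFO — newest first]: 96 @ $11.15 = $1,070.40
Total COGS = $8,423.15 + $5,490.10 + $1,070.40 = $14,983.65
Ending inventory: 33 @ $11.15 = $367.95
Check: goods available $15,351.60 = COGS $14,983.65 + ending $367.95

Ending inventory = $367.95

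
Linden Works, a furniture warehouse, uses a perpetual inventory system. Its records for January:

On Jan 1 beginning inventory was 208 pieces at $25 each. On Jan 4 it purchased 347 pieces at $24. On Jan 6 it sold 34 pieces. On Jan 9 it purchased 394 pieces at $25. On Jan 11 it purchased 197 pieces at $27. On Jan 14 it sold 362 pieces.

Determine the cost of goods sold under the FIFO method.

Jan 6, 34 sold [FIFO — oldest first]: 34 @ $25 = $850
Jan 14, 362 sold [FIFO — oldest first]: 174 @ $25 + 188 @ $24 = $8,862
Total COGS = $850 + $8,862 = $9,712
Ending inventory: 159 @ $24 + 394 @ $25 + 197 @ $27 = $18,985
Check: goods available $28,697 = COGS $9,712 + ending $18,985

COGS = $9,712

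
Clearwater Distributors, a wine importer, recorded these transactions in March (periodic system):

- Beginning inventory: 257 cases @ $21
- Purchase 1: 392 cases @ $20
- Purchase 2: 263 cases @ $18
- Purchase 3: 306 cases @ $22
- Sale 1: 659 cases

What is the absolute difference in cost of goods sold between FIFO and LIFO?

$151

FIFO COGS: 257 @ $21 + 392 @ $20 + 10 @ $18 = $13,417
LIFO COGS: 306 @ $22 + 263 @ $18 + 90 @ $20 = $13,266
Difference = |$13,417 − $13,266| = $151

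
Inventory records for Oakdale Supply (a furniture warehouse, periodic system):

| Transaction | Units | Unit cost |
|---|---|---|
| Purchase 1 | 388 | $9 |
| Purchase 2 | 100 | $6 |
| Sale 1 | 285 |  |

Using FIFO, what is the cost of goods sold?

COGS = $2,565

Sale 1 (285) [FIFO — oldest first]: 285 @ $9 = $2,565
Ending inventory: 103 @ $9 + 100 @ $6 = $1,527
Check: goods available $4,092 = COGS $2,565 + ending $1,527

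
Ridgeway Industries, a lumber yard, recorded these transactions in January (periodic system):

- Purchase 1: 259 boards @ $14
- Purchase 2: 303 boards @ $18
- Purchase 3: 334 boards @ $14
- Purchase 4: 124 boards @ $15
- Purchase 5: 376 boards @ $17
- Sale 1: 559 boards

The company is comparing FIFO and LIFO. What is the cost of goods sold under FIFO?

COGS = $9,026

FIFO COGS: 259 @ $14 + 300 @ $18 = $9,026
LIFO COGS: 376 @ $17 + 124 @ $15 + 59 @ $14 = $9,078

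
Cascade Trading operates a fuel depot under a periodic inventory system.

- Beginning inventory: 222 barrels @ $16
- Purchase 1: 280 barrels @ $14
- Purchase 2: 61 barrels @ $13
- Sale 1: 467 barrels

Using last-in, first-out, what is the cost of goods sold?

Sale 1 (467) [LIFO — newest first]: 61 @ $13 + 280 @ $14 + 126 @ $16 = $6,729
Ending inventory: 96 @ $16 = $1,536
Check: goods available $8,265 = COGS $6,729 + ending $1,536

COGS = $6,729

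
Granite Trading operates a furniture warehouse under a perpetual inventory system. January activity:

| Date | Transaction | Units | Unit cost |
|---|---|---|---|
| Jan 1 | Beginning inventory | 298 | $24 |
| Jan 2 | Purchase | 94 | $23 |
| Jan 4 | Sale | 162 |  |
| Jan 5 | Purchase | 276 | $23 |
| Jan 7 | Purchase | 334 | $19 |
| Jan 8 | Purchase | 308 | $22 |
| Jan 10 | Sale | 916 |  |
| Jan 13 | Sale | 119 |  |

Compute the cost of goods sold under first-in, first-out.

Jan 4, 162 sold [FIFO — oldest first]: 162 @ $24 = $3,888
Jan 10, 916 sold [FIFO — oldest first]: 136 @ $24 + 94 @ $23 + 276 @ $23 + 334 @ $19 + 76 @ $22 = $19,792
Jan 13, 119 sold [FIFO — oldest first]: 119 @ $22 = $2,618
Total COGS = $3,888 + $19,792 + $2,618 = $26,298
Ending inventory: 113 @ $22 = $2,486

COGS = $26,298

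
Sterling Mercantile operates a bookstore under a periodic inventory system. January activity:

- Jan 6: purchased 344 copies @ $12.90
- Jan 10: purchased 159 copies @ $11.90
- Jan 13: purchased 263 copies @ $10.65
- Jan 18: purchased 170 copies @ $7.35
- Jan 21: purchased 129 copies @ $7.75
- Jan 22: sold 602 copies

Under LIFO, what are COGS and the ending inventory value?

COGS = $5,526.20; ending inventory = $5,853.70

Jan 22, 602 sold [LIFO — newest first]: 129 @ $7.75 + 170 @ $7.35 + 263 @ $10.65 + 40 @ $11.90 = $5,526.20
Ending inventory: 344 @ $12.90 + 119 @ $11.90 = $5,853.70
Check: goods available $11,379.90 = COGS $5,526.20 + ending $5,853.70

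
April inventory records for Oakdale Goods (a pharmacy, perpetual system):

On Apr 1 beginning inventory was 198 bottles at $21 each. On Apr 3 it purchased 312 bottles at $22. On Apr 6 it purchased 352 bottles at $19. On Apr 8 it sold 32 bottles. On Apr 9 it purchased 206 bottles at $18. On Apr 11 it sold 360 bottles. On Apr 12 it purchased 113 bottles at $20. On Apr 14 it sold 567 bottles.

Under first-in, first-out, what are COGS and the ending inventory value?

Apr 8, 32 sold [FIFO — oldest first]: 32 @ $21 = $672
Apr 11, 360 sold [FIFO — oldest first]: 166 @ $21 + 194 @ $22 = $7,754
Apr 14, 567 sold [FIFO — oldest first]: 118 @ $22 + 352 @ $19 + 97 @ $18 = $11,030
Total COGS = $672 + $7,754 + $11,030 = $19,456
Ending inventory: 109 @ $18 + 113 @ $20 = $4,222

COGS = $19,456; ending inventory = $4,222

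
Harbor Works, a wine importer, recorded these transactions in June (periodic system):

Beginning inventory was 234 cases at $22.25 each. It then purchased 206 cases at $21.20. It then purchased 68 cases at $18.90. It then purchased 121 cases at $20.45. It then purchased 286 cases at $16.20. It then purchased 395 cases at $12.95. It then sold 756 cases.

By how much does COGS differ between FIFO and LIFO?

FIFO COGS: 234 @ $22.25 + 206 @ $21.20 + 68 @ $18.90 + 121 @ $20.45 + 127 @ $16.20 = $15,390.75
LIFO COGS: 395 @ $12.95 + 286 @ $16.20 + 75 @ $20.45 = $11,282.20
Difference = |$15,390.75 − $11,282.20| = $4,108.55

$4,108.55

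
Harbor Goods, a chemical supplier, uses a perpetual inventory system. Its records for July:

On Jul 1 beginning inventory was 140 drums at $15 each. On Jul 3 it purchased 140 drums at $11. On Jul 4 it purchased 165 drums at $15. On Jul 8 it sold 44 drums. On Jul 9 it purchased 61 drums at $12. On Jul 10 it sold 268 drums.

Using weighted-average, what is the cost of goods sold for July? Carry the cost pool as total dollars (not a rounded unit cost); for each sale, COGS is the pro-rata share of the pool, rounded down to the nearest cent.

COGS = $4,225.74

After Jul 1: 140 on hand, pool $2,100.00 (≈ $15.0000 each)
After Jul 3: 280 on hand, pool $3,640.00 (≈ $13.0000 each)
After Jul 4: 445 on hand, pool $6,115.00 (≈ $13.7416 each)
Jul 8, sell 44: 44/445 × $6,115.00 → $604.62
After Jul 9: 462 on hand, pool $6,242.38 (≈ $13.5116 each)
Jul 10, sell 268: 268/462 × $6,242.38 → $3,621.12
Total COGS = $604.62 + $3,621.12 = $4,225.74
Ending inventory (cost pool remaining) = $2,621.26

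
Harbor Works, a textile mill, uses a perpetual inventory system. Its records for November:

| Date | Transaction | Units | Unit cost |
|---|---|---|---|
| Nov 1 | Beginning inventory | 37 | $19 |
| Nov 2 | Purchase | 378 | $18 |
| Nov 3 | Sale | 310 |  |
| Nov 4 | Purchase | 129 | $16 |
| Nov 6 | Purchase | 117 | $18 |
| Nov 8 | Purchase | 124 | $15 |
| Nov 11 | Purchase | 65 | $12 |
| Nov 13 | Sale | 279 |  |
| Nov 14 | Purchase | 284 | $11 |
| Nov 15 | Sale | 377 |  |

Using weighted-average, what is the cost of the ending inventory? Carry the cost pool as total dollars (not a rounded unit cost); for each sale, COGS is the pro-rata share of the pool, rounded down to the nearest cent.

Ending inventory = $2,260.62

After Nov 1: 37 on hand, pool $703.00 (≈ $19.0000 each)
After Nov 2: 415 on hand, pool $7,507.00 (≈ $18.0892 each)
Nov 3, sell 310: 310/415 × $7,507.00 → $5,607.63
After Nov 4: 234 on hand, pool $3,963.37 (≈ $16.9375 each)
After Nov 6: 351 on hand, pool $6,069.37 (≈ $17.2917 each)
After Nov 8: 475 on hand, pool $7,929.37 (≈ $16.6934 each)
After Nov 11: 540 on hand, pool $8,709.37 (≈ $16.1285 each)
Nov 13, sell 279: 279/540 × $8,709.37 → $4,499.84
After Nov 14: 545 on hand, pool $7,333.53 (≈ $13.4560 each)
Nov 15, sell 377: 377/545 × $7,333.53 → $5,072.91
Total COGS = $5,607.63 + $4,499.84 + $5,072.91 = $15,180.38
Ending inventory (cost pool remaining) = $2,260.62
Check: goods available $17,441.00 = COGS $15,180.38 + ending $2,260.62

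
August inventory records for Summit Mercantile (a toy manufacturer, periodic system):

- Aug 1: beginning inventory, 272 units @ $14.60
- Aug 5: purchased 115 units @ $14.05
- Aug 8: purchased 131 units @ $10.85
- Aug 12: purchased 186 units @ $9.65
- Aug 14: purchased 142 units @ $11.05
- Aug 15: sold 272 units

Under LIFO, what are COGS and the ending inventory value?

Aug 15, 272 sold [LIFO — newest first]: 142 @ $11.05 + 130 @ $9.65 = $2,823.60
Ending inventory: 272 @ $14.60 + 115 @ $14.05 + 131 @ $10.85 + 56 @ $9.65 = $7,548.70
Check: goods available $10,372.30 = COGS $2,823.60 + ending $7,548.70

COGS = $2,823.60; ending inventory = $7,548.70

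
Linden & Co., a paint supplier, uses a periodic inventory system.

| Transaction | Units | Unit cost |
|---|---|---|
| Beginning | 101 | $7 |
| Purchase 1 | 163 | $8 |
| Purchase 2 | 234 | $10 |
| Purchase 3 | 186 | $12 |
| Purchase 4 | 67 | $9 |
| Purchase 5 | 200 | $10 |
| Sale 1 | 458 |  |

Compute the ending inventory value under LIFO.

Ending inventory = $4,301

Sale 1 (458) [LIFO — newest first]: 200 @ $10 + 67 @ $9 + 186 @ $12 + 5 @ $10 = $4,885
Ending inventory: 101 @ $7 + 163 @ $8 + 229 @ $10 = $4,301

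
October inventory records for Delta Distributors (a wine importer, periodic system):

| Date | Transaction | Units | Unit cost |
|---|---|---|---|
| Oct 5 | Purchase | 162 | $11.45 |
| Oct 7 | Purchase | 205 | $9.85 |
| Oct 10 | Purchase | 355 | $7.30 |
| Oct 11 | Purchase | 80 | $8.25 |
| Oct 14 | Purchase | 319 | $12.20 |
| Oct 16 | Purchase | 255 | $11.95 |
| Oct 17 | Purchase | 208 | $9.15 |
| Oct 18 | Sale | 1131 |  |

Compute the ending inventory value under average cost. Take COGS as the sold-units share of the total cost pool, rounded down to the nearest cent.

Oct 18, sell 1131: 1131/1584 × $15,967.90 → $11,401.32
Ending inventory (cost pool remaining) = $4,566.58

Ending inventory = $4,566.58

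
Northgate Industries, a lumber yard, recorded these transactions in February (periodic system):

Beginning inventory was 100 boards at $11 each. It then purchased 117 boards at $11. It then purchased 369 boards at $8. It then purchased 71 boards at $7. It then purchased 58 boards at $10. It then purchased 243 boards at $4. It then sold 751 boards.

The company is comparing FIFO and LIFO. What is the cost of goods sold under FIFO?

FIFO COGS: 100 @ $11 + 117 @ $11 + 369 @ $8 + 71 @ $7 + 58 @ $10 + 36 @ $4 = $6,560
LIFO COGS: 243 @ $4 + 58 @ $10 + 71 @ $7 + 369 @ $8 + 10 @ $11 = $5,111

COGS = $6,560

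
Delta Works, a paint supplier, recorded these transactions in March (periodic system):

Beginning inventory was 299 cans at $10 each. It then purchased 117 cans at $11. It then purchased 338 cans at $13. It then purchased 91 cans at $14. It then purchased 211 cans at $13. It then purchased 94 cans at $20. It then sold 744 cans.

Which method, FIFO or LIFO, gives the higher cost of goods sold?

LIFO

FIFO COGS: 299 @ $10 + 117 @ $11 + 328 @ $13 = $8,541
LIFO COGS: 94 @ $20 + 211 @ $13 + 91 @ $14 + 338 @ $13 + 10 @ $11 = $10,401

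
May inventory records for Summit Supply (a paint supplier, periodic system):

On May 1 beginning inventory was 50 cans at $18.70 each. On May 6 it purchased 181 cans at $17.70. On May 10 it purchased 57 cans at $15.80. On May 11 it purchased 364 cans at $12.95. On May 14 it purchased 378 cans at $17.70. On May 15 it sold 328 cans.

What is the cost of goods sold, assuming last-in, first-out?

May 15, 328 sold [LIFO — newest first]: 328 @ $17.70 = $5,805.60
Ending inventory: 50 @ $18.70 + 181 @ $17.70 + 57 @ $15.80 + 364 @ $12.95 + 50 @ $17.70 = $10,638.10
Check: goods available $16,443.70 = COGS $5,805.60 + ending $10,638.10

COGS = $5,805.60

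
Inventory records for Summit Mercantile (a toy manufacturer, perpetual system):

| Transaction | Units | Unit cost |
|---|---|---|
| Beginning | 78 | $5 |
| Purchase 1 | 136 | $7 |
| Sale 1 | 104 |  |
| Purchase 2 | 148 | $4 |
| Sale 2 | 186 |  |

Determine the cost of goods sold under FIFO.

COGS = $1,646

Sale 1 (104) [FIFO — oldest first]: 78 @ $5 + 26 @ $7 = $572
Sale 2 (186) [FIFO — oldest first]: 110 @ $7 + 76 @ $4 = $1,074
Total COGS = $572 + $1,074 = $1,646
Ending inventory: 72 @ $4 = $288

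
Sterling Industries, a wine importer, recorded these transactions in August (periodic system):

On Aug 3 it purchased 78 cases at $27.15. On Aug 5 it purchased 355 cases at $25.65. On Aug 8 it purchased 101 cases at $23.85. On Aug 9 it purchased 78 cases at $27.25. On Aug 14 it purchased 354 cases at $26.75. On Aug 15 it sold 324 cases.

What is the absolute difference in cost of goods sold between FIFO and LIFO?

FIFO COGS: 78 @ $27.15 + 246 @ $25.65 = $8,427.60
LIFO COGS: 324 @ $26.75 = $8,667.00
Difference = |$8,427.60 − $8,667.00| = $239.40

$239.40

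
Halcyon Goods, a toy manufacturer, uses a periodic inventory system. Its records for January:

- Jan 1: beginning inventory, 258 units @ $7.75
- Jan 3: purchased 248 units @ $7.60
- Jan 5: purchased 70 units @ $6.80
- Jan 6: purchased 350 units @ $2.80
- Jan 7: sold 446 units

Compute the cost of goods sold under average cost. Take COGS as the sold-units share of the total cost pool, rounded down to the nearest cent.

COGS = $2,572.10

Jan 7, sell 446: 446/926 × $5,340.30 → $2,572.10
Ending inventory (cost pool remaining) = $2,768.20
Check: goods available $5,340.30 = COGS $2,572.10 + ending $2,768.20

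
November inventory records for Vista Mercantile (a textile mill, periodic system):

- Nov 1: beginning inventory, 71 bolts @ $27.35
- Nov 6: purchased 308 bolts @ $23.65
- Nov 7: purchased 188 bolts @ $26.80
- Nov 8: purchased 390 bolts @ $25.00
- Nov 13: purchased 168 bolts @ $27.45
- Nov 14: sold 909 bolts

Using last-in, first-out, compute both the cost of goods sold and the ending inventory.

COGS = $23,254.95; ending inventory = $5,371.10

Nov 14, 909 sold [LIFO — newest first]: 168 @ $27.45 + 390 @ $25.00 + 188 @ $26.80 + 163 @ $23.65 = $23,254.95
Ending inventory: 71 @ $27.35 + 145 @ $23.65 = $5,371.10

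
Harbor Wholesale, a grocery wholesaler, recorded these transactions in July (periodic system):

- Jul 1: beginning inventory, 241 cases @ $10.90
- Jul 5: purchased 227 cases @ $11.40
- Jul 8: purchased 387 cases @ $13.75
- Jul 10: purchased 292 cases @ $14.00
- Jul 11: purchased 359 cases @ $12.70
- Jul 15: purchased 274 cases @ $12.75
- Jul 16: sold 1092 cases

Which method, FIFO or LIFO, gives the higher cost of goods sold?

FIFO COGS: 241 @ $10.90 + 227 @ $11.40 + 387 @ $13.75 + 237 @ $14.00 = $13,853.95
LIFO COGS: 274 @ $12.75 + 359 @ $12.70 + 292 @ $14.00 + 167 @ $13.75 = $14,437.05

LIFO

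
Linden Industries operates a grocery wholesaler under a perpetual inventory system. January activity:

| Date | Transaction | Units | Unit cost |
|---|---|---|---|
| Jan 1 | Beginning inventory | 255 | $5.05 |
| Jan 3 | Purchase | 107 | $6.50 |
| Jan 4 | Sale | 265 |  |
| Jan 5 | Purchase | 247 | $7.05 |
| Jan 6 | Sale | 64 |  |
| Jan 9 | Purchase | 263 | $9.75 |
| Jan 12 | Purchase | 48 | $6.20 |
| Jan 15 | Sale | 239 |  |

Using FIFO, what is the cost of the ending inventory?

Ending inventory = $3,150.90

Jan 4, 265 sold [FIFO — oldest first]: 255 @ $5.05 + 10 @ $6.50 = $1,352.75
Jan 6, 64 sold [FIFO — oldest first]: 64 @ $6.50 = $416.00
Jan 15, 239 sold [FIFO — oldest first]: 33 @ $6.50 + 206 @ $7.05 = $1,666.80
Total COGS = $1,352.75 + $416.00 + $1,666.80 = $3,435.55
Ending inventory: 41 @ $7.05 + 263 @ $9.75 + 48 @ $6.20 = $3,150.90
Check: goods available $6,586.45 = COGS $3,435.55 + ending $3,150.90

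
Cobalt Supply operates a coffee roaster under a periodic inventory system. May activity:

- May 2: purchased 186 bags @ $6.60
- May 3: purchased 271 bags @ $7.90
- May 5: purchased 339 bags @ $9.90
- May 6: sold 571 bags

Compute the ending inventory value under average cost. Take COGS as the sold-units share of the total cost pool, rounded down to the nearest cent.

May 6, sell 571: 571/796 × $6,724.60 → $4,823.80
Ending inventory (cost pool remaining) = $1,900.80

Ending inventory = $1,900.80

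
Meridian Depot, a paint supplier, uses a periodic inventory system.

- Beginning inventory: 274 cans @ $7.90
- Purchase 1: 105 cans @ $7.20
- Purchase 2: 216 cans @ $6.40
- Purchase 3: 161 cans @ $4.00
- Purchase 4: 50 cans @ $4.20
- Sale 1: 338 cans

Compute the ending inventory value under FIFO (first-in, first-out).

Sale 1 (338) [FIFO — oldest first]: 274 @ $7.90 + 64 @ $7.20 = $2,625.40
Ending inventory: 41 @ $7.20 + 216 @ $6.40 + 161 @ $4.00 + 50 @ $4.20 = $2,531.60
Check: goods available $5,157.00 = COGS $2,625.40 + ending $2,531.60

Ending inventory = $2,531.60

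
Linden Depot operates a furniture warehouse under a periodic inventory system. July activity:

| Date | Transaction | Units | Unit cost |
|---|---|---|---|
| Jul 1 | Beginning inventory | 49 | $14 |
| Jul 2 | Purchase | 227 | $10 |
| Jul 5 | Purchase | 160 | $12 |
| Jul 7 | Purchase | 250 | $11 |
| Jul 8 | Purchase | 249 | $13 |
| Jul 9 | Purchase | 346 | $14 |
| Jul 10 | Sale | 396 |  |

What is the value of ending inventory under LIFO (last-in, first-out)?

Jul 10, 396 sold [LIFO — newest first]: 346 @ $14 + 50 @ $13 = $5,494
Ending inventory: 49 @ $14 + 227 @ $10 + 160 @ $12 + 250 @ $11 + 199 @ $13 = $10,213

Ending inventory = $10,213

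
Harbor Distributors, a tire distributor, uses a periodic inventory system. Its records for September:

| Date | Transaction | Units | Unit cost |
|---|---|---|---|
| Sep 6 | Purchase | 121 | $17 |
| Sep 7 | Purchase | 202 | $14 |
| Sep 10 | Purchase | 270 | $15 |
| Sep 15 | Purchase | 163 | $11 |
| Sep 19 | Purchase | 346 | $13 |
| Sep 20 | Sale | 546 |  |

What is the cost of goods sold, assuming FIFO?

COGS = $8,230

Sep 20, 546 sold [FIFO — oldest first]: 121 @ $17 + 202 @ $14 + 223 @ $15 = $8,230
Ending inventory: 47 @ $15 + 163 @ $11 + 346 @ $13 = $6,996
Check: goods available $15,226 = COGS $8,230 + ending $6,996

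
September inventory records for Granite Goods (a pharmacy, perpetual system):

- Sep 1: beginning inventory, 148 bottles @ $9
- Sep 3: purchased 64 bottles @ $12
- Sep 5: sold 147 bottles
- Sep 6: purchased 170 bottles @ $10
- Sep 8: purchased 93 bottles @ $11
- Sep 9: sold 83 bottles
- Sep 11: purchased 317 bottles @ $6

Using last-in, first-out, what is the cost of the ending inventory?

Ending inventory = $4,297

Sep 5, 147 sold [LIFO — newest first]: 64 @ $12 + 83 @ $9 = $1,515
Sep 9, 83 sold [LIFO — newest first]: 83 @ $11 = $913
Total COGS = $1,515 + $913 = $2,428
Ending inventory: 65 @ $9 + 170 @ $10 + 10 @ $11 + 317 @ $6 = $4,297
Check: goods available $6,725 = COGS $2,428 + ending $4,297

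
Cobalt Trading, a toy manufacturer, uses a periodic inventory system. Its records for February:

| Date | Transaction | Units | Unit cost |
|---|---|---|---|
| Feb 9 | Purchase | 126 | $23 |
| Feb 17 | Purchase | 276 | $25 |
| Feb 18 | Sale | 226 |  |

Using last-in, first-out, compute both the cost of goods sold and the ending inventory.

Feb 18, 226 sold [LIFO — newest first]: 226 @ $25 = $5,650
Ending inventory: 126 @ $23 + 50 @ $25 = $4,148

COGS = $5,650; ending inventory = $4,148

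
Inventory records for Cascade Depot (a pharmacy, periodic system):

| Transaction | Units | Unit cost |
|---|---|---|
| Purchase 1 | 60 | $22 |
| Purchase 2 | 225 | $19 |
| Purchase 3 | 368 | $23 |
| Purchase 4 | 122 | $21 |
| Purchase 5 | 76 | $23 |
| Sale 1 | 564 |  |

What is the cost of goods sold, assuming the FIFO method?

COGS = $12,012

Sale 1 (564) [FIFO — oldest first]: 60 @ $22 + 225 @ $19 + 279 @ $23 = $12,012
Ending inventory: 89 @ $23 + 122 @ $21 + 76 @ $23 = $6,357
Check: goods available $18,369 = COGS $12,012 + ending $6,357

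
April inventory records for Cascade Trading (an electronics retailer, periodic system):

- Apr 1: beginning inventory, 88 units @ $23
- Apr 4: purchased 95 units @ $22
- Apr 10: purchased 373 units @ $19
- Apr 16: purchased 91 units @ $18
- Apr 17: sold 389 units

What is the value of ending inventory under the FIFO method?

Ending inventory = $4,811

Apr 17, 389 sold [FIFO — oldest first]: 88 @ $23 + 95 @ $22 + 206 @ $19 = $8,028
Ending inventory: 167 @ $19 + 91 @ $18 = $4,811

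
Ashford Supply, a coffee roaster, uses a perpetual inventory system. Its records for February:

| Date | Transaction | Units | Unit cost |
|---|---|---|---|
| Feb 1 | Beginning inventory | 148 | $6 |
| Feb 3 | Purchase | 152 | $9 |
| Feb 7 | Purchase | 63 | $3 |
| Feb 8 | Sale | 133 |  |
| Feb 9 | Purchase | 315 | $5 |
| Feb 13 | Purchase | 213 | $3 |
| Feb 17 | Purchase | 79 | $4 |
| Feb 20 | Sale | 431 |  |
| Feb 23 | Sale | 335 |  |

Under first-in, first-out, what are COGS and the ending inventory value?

Feb 8, 133 sold [FIFO — oldest first]: 133 @ $6 = $798
Feb 20, 431 sold [FIFO — oldest first]: 15 @ $6 + 152 @ $9 + 63 @ $3 + 201 @ $5 = $2,652
Feb 23, 335 sold [FIFO — oldest first]: 114 @ $5 + 213 @ $3 + 8 @ $4 = $1,241
Total COGS = $798 + $2,652 + $1,241 = $4,691
Ending inventory: 71 @ $4 = $284

COGS = $4,691; ending inventory = $284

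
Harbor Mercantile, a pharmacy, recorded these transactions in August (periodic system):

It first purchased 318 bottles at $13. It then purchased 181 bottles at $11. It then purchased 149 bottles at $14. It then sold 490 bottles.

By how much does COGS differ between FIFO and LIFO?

$131

FIFO COGS: 318 @ $13 + 172 @ $11 = $6,026
LIFO COGS: 149 @ $14 + 181 @ $11 + 160 @ $13 = $6,157
Difference = |$6,026 − $6,157| = $131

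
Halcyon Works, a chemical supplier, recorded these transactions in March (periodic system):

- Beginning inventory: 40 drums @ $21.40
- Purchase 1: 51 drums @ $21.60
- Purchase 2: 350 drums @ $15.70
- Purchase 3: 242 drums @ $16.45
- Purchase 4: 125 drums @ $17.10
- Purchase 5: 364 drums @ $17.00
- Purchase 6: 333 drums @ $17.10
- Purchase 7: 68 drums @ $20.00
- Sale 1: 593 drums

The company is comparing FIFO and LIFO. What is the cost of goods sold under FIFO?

FIFO COGS: 40 @ $21.40 + 51 @ $21.60 + 350 @ $15.70 + 152 @ $16.45 = $9,953.00
LIFO COGS: 68 @ $20.00 + 333 @ $17.10 + 192 @ $17.00 = $10,318.30

COGS = $9,953.00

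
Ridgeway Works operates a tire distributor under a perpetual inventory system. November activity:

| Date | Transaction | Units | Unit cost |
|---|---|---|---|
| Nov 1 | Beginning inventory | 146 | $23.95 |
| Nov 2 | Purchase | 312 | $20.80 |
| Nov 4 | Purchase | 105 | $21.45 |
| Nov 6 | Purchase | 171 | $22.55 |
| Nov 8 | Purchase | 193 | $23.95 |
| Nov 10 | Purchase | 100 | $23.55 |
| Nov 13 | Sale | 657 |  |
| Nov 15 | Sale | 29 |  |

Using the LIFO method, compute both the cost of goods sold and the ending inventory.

Nov 13, 657 sold [LIFO — newest first]: 100 @ $23.55 + 193 @ $23.95 + 171 @ $22.55 + 105 @ $21.45 + 88 @ $20.80 = $14,916.05
Nov 15, 29 sold [LIFO — newest first]: 29 @ $20.80 = $603.20
Total COGS = $14,916.05 + $603.20 = $15,519.25
Ending inventory: 146 @ $23.95 + 195 @ $20.80 = $7,552.70

COGS = $15,519.25; ending inventory = $7,552.70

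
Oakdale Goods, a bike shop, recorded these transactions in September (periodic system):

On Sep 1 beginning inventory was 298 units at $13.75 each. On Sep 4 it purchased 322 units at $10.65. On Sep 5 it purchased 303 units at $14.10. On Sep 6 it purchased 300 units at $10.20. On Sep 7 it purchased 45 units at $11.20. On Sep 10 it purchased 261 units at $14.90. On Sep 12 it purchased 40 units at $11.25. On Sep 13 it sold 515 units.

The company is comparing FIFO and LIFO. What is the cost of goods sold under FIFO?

FIFO COGS: 298 @ $13.75 + 217 @ $10.65 = $6,408.55
LIFO COGS: 40 @ $11.25 + 261 @ $14.90 + 45 @ $11.20 + 169 @ $10.20 = $6,566.70

COGS = $6,408.55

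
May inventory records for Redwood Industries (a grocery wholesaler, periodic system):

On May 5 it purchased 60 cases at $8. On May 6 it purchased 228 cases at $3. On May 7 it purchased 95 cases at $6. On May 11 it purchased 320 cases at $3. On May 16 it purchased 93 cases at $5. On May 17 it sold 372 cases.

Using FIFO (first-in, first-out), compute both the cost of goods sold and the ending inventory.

COGS = $1,668; ending inventory = $1,491

May 17, 372 sold [FIFO — oldest first]: 60 @ $8 + 228 @ $3 + 84 @ $6 = $1,668
Ending inventory: 11 @ $6 + 320 @ $3 + 93 @ $5 = $1,491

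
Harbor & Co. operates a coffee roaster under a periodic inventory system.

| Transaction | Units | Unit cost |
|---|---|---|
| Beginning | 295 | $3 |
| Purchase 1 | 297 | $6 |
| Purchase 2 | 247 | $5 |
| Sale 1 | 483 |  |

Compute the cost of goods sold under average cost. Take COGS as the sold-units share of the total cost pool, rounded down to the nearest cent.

Sale 1, sell 483: 483/839 × $3,902.00 → $2,246.32
Ending inventory (cost pool remaining) = $1,655.68
Check: goods available $3,902.00 = COGS $2,246.32 + ending $1,655.68

COGS = $2,246.32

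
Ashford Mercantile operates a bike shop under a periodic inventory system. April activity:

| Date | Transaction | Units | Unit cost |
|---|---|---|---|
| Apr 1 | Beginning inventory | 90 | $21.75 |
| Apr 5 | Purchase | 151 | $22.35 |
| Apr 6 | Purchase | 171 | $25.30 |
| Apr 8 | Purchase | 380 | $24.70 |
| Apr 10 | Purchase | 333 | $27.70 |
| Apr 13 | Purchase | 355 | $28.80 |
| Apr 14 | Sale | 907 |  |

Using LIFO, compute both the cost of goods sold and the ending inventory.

COGS = $24,857.40; ending inventory = $13,635.35

Apr 14, 907 sold [LIFO — newest first]: 355 @ $28.80 + 333 @ $27.70 + 219 @ $24.70 = $24,857.40
Ending inventory: 90 @ $21.75 + 151 @ $22.35 + 171 @ $25.30 + 161 @ $24.70 = $13,635.35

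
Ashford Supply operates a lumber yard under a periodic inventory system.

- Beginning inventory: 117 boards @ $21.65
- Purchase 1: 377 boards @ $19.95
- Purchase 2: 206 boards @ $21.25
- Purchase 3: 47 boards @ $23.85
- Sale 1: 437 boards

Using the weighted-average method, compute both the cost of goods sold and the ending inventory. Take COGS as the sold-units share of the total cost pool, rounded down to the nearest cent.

COGS = $9,098.40; ending inventory = $6,454.25

Sale 1, sell 437: 437/747 × $15,552.65 → $9,098.40
Ending inventory (cost pool remaining) = $6,454.25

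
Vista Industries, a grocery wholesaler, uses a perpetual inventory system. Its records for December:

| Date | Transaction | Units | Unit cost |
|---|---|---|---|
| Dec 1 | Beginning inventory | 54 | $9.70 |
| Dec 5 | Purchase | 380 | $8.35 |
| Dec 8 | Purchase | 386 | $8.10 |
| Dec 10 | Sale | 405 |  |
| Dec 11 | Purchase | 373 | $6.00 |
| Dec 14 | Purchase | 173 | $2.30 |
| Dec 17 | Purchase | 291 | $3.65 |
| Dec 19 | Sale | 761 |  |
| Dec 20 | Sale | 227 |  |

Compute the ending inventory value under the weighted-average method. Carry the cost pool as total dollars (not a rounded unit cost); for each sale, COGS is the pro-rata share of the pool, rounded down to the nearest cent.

Ending inventory = $1,507.96

After Dec 1: 54 on hand, pool $523.80 (≈ $9.7000 each)
After Dec 5: 434 on hand, pool $3,696.80 (≈ $8.5180 each)
After Dec 8: 820 on hand, pool $6,823.40 (≈ $8.3212 each)
Dec 10, sell 405: 405/820 × $6,823.40 → $3,370.09
After Dec 11: 788 on hand, pool $5,691.31 (≈ $7.2225 each)
After Dec 14: 961 on hand, pool $6,089.21 (≈ $6.3363 each)
After Dec 17: 1252 on hand, pool $7,151.36 (≈ $5.7119 each)
Dec 19, sell 761: 761/1252 × $7,151.36 → $4,346.79
Dec 20, sell 227: 227/491 × $2,804.57 → $1,296.61
Total COGS = $3,370.09 + $4,346.79 + $1,296.61 = $9,013.49
Ending inventory (cost pool remaining) = $1,507.96
Check: goods available $10,521.45 = COGS $9,013.49 + ending $1,507.96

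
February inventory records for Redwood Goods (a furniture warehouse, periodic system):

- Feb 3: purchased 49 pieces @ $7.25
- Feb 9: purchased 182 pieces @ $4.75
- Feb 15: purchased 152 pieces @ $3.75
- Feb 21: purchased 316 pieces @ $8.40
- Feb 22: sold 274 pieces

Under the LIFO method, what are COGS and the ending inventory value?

Feb 22, 274 sold [LIFO — newest first]: 274 @ $8.40 = $2,301.60
Ending inventory: 49 @ $7.25 + 182 @ $4.75 + 152 @ $3.75 + 42 @ $8.40 = $2,142.55

COGS = $2,301.60; ending inventory = $2,142.55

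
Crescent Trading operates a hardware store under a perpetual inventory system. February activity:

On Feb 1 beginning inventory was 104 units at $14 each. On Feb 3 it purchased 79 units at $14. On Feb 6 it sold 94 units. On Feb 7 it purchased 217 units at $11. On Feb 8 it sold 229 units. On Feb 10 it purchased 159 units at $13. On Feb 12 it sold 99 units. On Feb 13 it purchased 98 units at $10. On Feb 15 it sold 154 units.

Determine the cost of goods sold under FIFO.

COGS = $7,186

Feb 6, 94 sold [FIFO — oldest first]: 94 @ $14 = $1,316
Feb 8, 229 sold [FIFO — oldest first]: 10 @ $14 + 79 @ $14 + 140 @ $11 = $2,786
Feb 12, 99 sold [FIFO — oldest first]: 77 @ $11 + 22 @ $13 = $1,133
Feb 15, 154 sold [FIFO — oldest first]: 137 @ $13 + 17 @ $10 = $1,951
Total COGS = $1,316 + $2,786 + $1,133 + $1,951 = $7,186
Ending inventory: 81 @ $10 = $810
Check: goods available $7,996 = COGS $7,186 + ending $810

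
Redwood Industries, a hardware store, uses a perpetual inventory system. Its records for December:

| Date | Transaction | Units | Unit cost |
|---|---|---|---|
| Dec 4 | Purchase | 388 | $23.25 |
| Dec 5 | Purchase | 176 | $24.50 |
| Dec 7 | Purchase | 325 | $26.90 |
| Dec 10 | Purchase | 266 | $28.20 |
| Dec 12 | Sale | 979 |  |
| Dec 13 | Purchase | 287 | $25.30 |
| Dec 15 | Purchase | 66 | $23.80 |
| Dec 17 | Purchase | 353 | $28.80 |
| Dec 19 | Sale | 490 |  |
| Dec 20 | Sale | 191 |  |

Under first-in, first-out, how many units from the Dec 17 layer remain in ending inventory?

Dec 12, 979 sold [FIFO — oldest first]: 388 @ $23.25 + 176 @ $24.50 + 325 @ $26.90 + 90 @ $28.20 = $24,613.50
Dec 19, 490 sold [FIFO — oldest first]: 176 @ $28.20 + 287 @ $25.30 + 27 @ $23.80 = $12,866.90
Dec 20, 191 sold [FIFO — oldest first]: 39 @ $23.80 + 152 @ $28.80 = $5,305.80
Total COGS = $24,613.50 + $12,866.90 + $5,305.80 = $42,786.20
Ending inventory: 201 @ $28.80 = $5,788.80

201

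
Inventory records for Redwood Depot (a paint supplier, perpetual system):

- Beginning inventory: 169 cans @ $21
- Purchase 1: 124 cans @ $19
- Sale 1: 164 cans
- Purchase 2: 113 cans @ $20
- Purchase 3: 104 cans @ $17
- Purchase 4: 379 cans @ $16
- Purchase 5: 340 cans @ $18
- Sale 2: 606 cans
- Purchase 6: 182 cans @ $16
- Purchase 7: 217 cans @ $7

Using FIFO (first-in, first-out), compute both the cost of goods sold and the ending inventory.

COGS = $14,093; ending inventory = $12,455

Sale 1 (164) [FIFO — oldest first]: 164 @ $21 = $3,444
Sale 2 (606) [FIFO — oldest first]: 5 @ $21 + 124 @ $19 + 113 @ $20 + 104 @ $17 + 260 @ $16 = $10,649
Total COGS = $3,444 + $10,649 = $14,093
Ending inventory: 119 @ $16 + 340 @ $18 + 182 @ $16 + 217 @ $7 = $12,455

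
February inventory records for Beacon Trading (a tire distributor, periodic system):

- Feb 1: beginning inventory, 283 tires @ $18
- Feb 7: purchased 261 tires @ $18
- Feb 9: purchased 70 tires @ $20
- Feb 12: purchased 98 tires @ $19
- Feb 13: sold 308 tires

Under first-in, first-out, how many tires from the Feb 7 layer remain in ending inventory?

Feb 13, 308 sold [FIFO — oldest first]: 283 @ $18 + 25 @ $18 = $5,544
Ending inventory: 236 @ $18 + 70 @ $20 + 98 @ $19 = $7,510
Check: goods available $13,054 = COGS $5,544 + ending $7,510

236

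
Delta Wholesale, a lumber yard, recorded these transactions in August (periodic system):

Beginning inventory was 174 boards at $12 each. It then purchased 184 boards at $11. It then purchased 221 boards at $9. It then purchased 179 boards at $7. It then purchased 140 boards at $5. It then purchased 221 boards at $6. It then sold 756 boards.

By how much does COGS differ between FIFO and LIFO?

FIFO COGS: 174 @ $12 + 184 @ $11 + 221 @ $9 + 177 @ $7 = $7,340
LIFO COGS: 221 @ $6 + 140 @ $5 + 179 @ $7 + 216 @ $9 = $5,223
Difference = |$7,340 − $5,223| = $2,117

$2,117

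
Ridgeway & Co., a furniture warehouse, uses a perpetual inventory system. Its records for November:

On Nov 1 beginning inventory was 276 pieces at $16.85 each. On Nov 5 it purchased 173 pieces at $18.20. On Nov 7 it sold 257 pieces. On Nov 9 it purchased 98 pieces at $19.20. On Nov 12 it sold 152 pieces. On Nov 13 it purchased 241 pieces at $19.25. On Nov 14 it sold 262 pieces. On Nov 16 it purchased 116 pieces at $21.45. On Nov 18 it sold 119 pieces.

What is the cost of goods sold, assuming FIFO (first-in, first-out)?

COGS = $14,362.95

Nov 7, 257 sold [FIFO — oldest first]: 257 @ $16.85 = $4,330.45
Nov 12, 152 sold [FIFO — oldest first]: 19 @ $16.85 + 133 @ $18.20 = $2,740.75
Nov 14, 262 sold [FIFO — oldest first]: 40 @ $18.20 + 98 @ $19.20 + 124 @ $19.25 = $4,996.60
Nov 18, 119 sold [FIFO — oldest first]: 117 @ $19.25 + 2 @ $21.45 = $2,295.15
Total COGS = $4,330.45 + $2,740.75 + $4,996.60 + $2,295.15 = $14,362.95
Ending inventory: 114 @ $21.45 = $2,445.30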